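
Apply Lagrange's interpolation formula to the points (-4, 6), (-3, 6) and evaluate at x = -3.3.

Lagrange interpolation formula:
P(x) = Σ yᵢ × Lᵢ(x)
where Lᵢ(x) = Π_{j≠i} (x - xⱼ)/(xᵢ - xⱼ)

L_0(-3.3) = (-3.3 - (-3))/(-4 - (-3)) = 0.300000
L_1(-3.3) = (-3.3 - (-4))/(-3 - (-4)) = 0.700000

P(-3.3) = 6×L_0(-3.3) + 6×L_1(-3.3)
P(-3.3) = 6.000000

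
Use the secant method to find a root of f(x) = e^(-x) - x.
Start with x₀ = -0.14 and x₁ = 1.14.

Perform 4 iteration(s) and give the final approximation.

f(x) = e^(-x) - x
x₀ = -0.14, x₁ = 1.14

Secant formula: x_{n+1} = x_n - f(x_n)(x_n - x_{n-1})/(f(x_n) - f(x_{n-1}))

Iteration 1:
  f(-0.140000) = 1.290274
  f(1.140000) = -0.820181
  x_2 = 1.140000 - (-0.820181)×(1.140000 - (-0.140000))/(-0.820181 - 1.290274)
       = 0.642557
Iteration 2:
  f(1.140000) = -0.820181
  f(0.642557) = -0.116611
  x_3 = 0.642557 - (-0.116611)×(0.642557 - 1.140000)/(-0.116611 - (-0.820181))
       = 0.560110
Iteration 3:
  f(0.642557) = -0.116611
  f(0.560110) = 0.011037
  x_4 = 0.560110 - 0.011037×(0.560110 - 0.642557)/(0.011037 - (-0.116611))
       = 0.567238
Iteration 4:
  f(0.560110) = 0.011037
  f(0.567238) = -0.000149
  x_5 = 0.567238 - (-0.000149)×(0.567238 - 0.560110)/(-0.000149 - 0.011037)
       = 0.567143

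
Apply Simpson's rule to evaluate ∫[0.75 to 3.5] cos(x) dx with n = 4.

f(x) = cos(x)
a = 0.75, b = 3.5, n = 4
h = (b - a)/n = 0.687500

Simpson's rule: (h/3)[f(x₀) + 4f(x₁) + 2f(x₂) + ... + f(xₙ)]

x_0 = 0.7500, f(x_0) = 0.731689, coefficient = 1
x_1 = 1.4375, f(x_1) = 0.132902, coefficient = 4
x_2 = 2.1250, f(x_2) = -0.526266, coefficient = 2
x_3 = 2.8125, f(x_3) = -0.946336, coefficient = 4
x_4 = 3.5000, f(x_4) = -0.936457, coefficient = 1

I ≈ (0.687500/3) × -4.511037 = -1.033779
Exact value: -1.032422
Error: 0.001357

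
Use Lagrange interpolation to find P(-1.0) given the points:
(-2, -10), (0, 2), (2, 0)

Lagrange interpolation formula:
P(x) = Σ yᵢ × Lᵢ(x)
where Lᵢ(x) = Π_{j≠i} (x - xⱼ)/(xᵢ - xⱼ)

L_0(-1.0) = (-1.0 - 0)/(-2 - 0) × (-1.0 - 2)/(-2 - 2) = 0.375000
L_1(-1.0) = (-1.0 - (-2))/(0 - (-2)) × (-1.0 - 2)/(0 - 2) = 0.750000
L_2(-1.0) = (-1.0 - (-2))/(2 - (-2)) × (-1.0 - 0)/(2 - 0) = -0.125000

P(-1.0) = (-10)×L_0(-1.0) + 2×L_1(-1.0) + 0×L_2(-1.0)
P(-1.0) = -2.250000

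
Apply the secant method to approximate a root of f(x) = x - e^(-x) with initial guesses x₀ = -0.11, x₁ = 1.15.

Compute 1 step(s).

f(x) = x - e^(-x)
x₀ = -0.11, x₁ = 1.15

Secant formula: x_{n+1} = x_n - f(x_n)(x_n - x_{n-1})/(f(x_n) - f(x_{n-1}))

Iteration 1:
  f(-0.110000) = -1.226278
  f(1.150000) = 0.833363
  x_2 = 1.150000 - 0.833363×(1.150000 - (-0.110000))/(0.833363 - (-1.226278))
       = 0.640184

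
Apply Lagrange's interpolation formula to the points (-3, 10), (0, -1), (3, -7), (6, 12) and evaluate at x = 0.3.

Lagrange interpolation formula:
P(x) = Σ yᵢ × Lᵢ(x)
where Lᵢ(x) = Π_{j≠i} (x - xⱼ)/(xᵢ - xⱼ)

L_0(0.3) = (0.3 - 0)/(-3 - 0) × (0.3 - 3)/(-3 - 3) × (0.3 - 6)/(-3 - 6) = -0.028500
L_1(0.3) = (0.3 - (-3))/(0 - (-3)) × (0.3 - 3)/(0 - 3) × (0.3 - 6)/(0 - 6) = 0.940500
L_2(0.3) = (0.3 - (-3))/(3 - (-3)) × (0.3 - 0)/(3 - 0) × (0.3 - 6)/(3 - 6) = 0.104500
L_3(0.3) = (0.3 - (-3))/(6 - (-3)) × (0.3 - 0)/(6 - 0) × (0.3 - 3)/(6 - 3) = -0.016500

P(0.3) = 10×L_0(0.3) + (-1)×L_1(0.3) + (-7)×L_2(0.3) + 12×L_3(0.3)
P(0.3) = -2.155000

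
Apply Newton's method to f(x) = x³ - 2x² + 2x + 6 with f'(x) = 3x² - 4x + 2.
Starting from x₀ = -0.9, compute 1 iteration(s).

f(x) = x³ - 2x² + 2x + 6
f'(x) = 3x² - 4x + 2
x₀ = -0.9

Newton-Raphson formula: x_{n+1} = x_n - f(x_n)/f'(x_n)

Iteration 1:
  f(-0.900000) = 1.851000
  f'(-0.900000) = 8.030000
  x_1 = -0.900000 - 1.851000/8.030000 = -1.130511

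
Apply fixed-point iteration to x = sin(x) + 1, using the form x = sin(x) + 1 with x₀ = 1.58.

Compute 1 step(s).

Equation: x = sin(x) + 1
Fixed-point form: x = sin(x) + 1
x₀ = 1.58

x_1 = g(1.580000) = 1.999958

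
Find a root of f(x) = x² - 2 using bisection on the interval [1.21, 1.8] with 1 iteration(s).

f(x) = x² - 2
Initial interval: [1.21, 1.8]

Iteration 1:
  c_1 = (1.210000 + 1.800000)/2 = 1.505000
  f(c_1) = f(1.505000) = 0.265025
  f(a) × f(c) < 0, new interval: [1.210000, 1.505000]

After 1 iteration(s), the approximation is c_1 = 1.505000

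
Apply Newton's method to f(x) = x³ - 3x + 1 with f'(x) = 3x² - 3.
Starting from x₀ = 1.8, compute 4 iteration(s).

f(x) = x³ - 3x + 1
f'(x) = 3x² - 3
x₀ = 1.8

Newton-Raphson formula: x_{n+1} = x_n - f(x_n)/f'(x_n)

Iteration 1:
  f(1.800000) = 1.432000
  f'(1.800000) = 6.720000
  x_1 = 1.800000 - 1.432000/6.720000 = 1.586905
Iteration 2:
  f(1.586905) = 0.235535
  f'(1.586905) = 4.554800
  x_2 = 1.586905 - 0.235535/4.554800 = 1.535193
Iteration 3:
  f(1.535193) = 0.012592
  f'(1.535193) = 4.070456
  x_3 = 1.535193 - 0.012592/4.070456 = 1.532100
Iteration 4:
  f(1.532100) = 0.000044
  f'(1.532100) = 4.041989
  x_4 = 1.532100 - 0.000044/4.041989 = 1.532089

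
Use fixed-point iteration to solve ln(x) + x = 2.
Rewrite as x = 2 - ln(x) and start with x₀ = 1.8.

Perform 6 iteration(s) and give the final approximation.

Equation: ln(x) + x = 2
Fixed-point form: x = 2 - ln(x)
x₀ = 1.8

x_1 = g(1.800000) = 1.412213
x_2 = g(1.412213) = 1.654842
x_3 = g(1.654842) = 1.496295
x_4 = g(1.496295) = 1.597008
x_5 = g(1.597008) = 1.531868
x_6 = g(1.531868) = 1.573512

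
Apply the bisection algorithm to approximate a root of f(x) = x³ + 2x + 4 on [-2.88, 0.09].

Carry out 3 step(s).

f(x) = x³ + 2x + 4
Initial interval: [-2.88, 0.09]

Iteration 1:
  c_1 = (-2.880000 + 0.090000)/2 = -1.395000
  f(c_1) = f(-1.395000) = -1.504705
  f(a) × f(c) ≥ 0, new interval: [-1.395000, 0.090000]
Iteration 2:
  c_2 = (-1.395000 + 0.090000)/2 = -0.652500
  f(c_2) = f(-0.652500) = 2.417194
  f(a) × f(c) < 0, new interval: [-1.395000, -0.652500]
Iteration 3:
  c_3 = (-1.395000 + (-0.652500))/2 = -1.023750
  f(c_3) = f(-1.023750) = 0.879544
  f(a) × f(c) < 0, new interval: [-1.395000, -1.023750]

After 3 iteration(s), the approximation is c_3 = -1.023750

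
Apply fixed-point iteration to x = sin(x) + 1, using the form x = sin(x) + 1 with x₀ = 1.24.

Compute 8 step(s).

Equation: x = sin(x) + 1
Fixed-point form: x = sin(x) + 1
x₀ = 1.24

x_1 = g(1.240000) = 1.945784
x_2 = g(1.945784) = 1.930512
x_3 = g(1.930512) = 1.935997
x_4 = g(1.935997) = 1.934052
x_5 = g(1.934052) = 1.934745
x_6 = g(1.934745) = 1.934499
x_7 = g(1.934499) = 1.934586
x_8 = g(1.934586) = 1.934555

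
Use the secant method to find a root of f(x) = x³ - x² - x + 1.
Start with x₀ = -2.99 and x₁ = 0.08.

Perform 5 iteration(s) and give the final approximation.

f(x) = x³ - x² - x + 1
x₀ = -2.99, x₁ = 0.08

Secant formula: x_{n+1} = x_n - f(x_n)(x_n - x_{n-1})/(f(x_n) - f(x_{n-1}))

Iteration 1:
  f(-2.990000) = -31.680999
  f(0.080000) = 0.914112
  x_2 = 0.080000 - 0.914112×(0.080000 - (-2.990000))/(0.914112 - (-31.680999))
       = -0.006096
Iteration 2:
  f(0.080000) = 0.914112
  f(-0.006096) = 1.006059
  x_3 = -0.006096 - 1.006059×(-0.006096 - 0.080000)/(1.006059 - 0.914112)
       = 0.935947
Iteration 3:
  f(-0.006096) = 1.006059
  f(0.935947) = 0.007943
  x_4 = 0.935947 - 0.007943×(0.935947 - (-0.006096))/(0.007943 - 1.006059)
       = 0.943443
Iteration 4:
  f(0.935947) = 0.007943
  f(0.943443) = 0.006216
  x_5 = 0.943443 - 0.006216×(0.943443 - 0.935947)/(0.006216 - 0.007943)
       = 0.970437
Iteration 5:
  f(0.943443) = 0.006216
  f(0.970437) = 0.001722
  x_6 = 0.970437 - 0.001722×(0.970437 - 0.943443)/(0.001722 - 0.006216)
       = 0.980780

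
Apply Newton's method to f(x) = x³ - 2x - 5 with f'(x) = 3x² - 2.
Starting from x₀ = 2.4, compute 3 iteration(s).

f(x) = x³ - 2x - 5
f'(x) = 3x² - 2
x₀ = 2.4

Newton-Raphson formula: x_{n+1} = x_n - f(x_n)/f'(x_n)

Iteration 1:
  f(2.400000) = 4.024000
  f'(2.400000) = 15.280000
  x_1 = 2.400000 - 4.024000/15.280000 = 2.136649
Iteration 2:
  f(2.136649) = 0.481082
  f'(2.136649) = 11.695810
  x_2 = 2.136649 - 0.481082/11.695810 = 2.095516
Iteration 3:
  f(2.095516) = 0.010775
  f'(2.095516) = 11.173567
  x_3 = 2.095516 - 0.010775/11.173567 = 2.094552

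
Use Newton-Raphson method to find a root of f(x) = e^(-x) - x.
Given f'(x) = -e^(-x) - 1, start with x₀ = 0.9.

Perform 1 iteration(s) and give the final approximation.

f(x) = e^(-x) - x
f'(x) = -e^(-x) - 1
x₀ = 0.9

Newton-Raphson formula: x_{n+1} = x_n - f(x_n)/f'(x_n)

Iteration 1:
  f(0.900000) = -0.493430
  f'(0.900000) = -1.406570
  x_1 = 0.900000 - (-0.493430)/(-1.406570) = 0.549196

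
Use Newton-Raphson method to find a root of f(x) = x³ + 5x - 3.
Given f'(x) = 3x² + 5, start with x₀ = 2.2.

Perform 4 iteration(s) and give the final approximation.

f(x) = x³ + 5x - 3
f'(x) = 3x² + 5
x₀ = 2.2

Newton-Raphson formula: x_{n+1} = x_n - f(x_n)/f'(x_n)

Iteration 1:
  f(2.200000) = 18.648000
  f'(2.200000) = 19.520000
  x_1 = 2.200000 - 18.648000/19.520000 = 1.244672
Iteration 2:
  f(1.244672) = 5.151618
  f'(1.244672) = 9.647626
  x_2 = 1.244672 - 5.151618/9.647626 = 0.710694
Iteration 3:
  f(0.710694) = 0.912434
  f'(0.710694) = 6.515260
  x_3 = 0.710694 - 0.912434/6.515260 = 0.570649
Iteration 4:
  f(0.570649) = 0.039069
  f'(0.570649) = 5.976920
  x_4 = 0.570649 - 0.039069/5.976920 = 0.564112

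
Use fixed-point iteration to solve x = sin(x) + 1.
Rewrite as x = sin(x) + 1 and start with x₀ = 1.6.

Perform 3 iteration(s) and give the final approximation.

Equation: x = sin(x) + 1
Fixed-point form: x = sin(x) + 1
x₀ = 1.6

x_1 = g(1.600000) = 1.999574
x_2 = g(1.999574) = 1.909475
x_3 = g(1.909475) = 1.943195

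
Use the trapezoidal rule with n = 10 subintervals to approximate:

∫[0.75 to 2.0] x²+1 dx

f(x) = x²+1
a = 0.75, b = 2.0, n = 10
h = (b - a)/n = 0.125000

Trapezoidal rule: (h/2)[f(x₀) + 2f(x₁) + 2f(x₂) + ... + f(xₙ)]

x_0 = 0.7500, f(x_0) = 1.562500, coefficient = 1
x_1 = 0.8750, f(x_1) = 1.765625, coefficient = 2
x_2 = 1.0000, f(x_2) = 2.000000, coefficient = 2
x_3 = 1.1250, f(x_3) = 2.265625, coefficient = 2
x_4 = 1.2500, f(x_4) = 2.562500, coefficient = 2
x_5 = 1.3750, f(x_5) = 2.890625, coefficient = 2
x_6 = 1.5000, f(x_6) = 3.250000, coefficient = 2
x_7 = 1.6250, f(x_7) = 3.640625, coefficient = 2
x_8 = 1.7500, f(x_8) = 4.062500, coefficient = 2
x_9 = 1.8750, f(x_9) = 4.515625, coefficient = 2
x_10 = 2.0000, f(x_10) = 5.000000, coefficient = 1

I ≈ (0.125000/2) × 60.468750 = 3.779297
Exact value: 3.776042
Error: 0.003255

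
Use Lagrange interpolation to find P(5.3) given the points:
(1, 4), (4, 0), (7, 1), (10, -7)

Lagrange interpolation formula:
P(x) = Σ yᵢ × Lᵢ(x)
where Lᵢ(x) = Π_{j≠i} (x - xⱼ)/(xᵢ - xⱼ)

L_0(5.3) = (5.3 - 4)/(1 - 4) × (5.3 - 7)/(1 - 7) × (5.3 - 10)/(1 - 10) = -0.064117
L_1(5.3) = (5.3 - 1)/(4 - 1) × (5.3 - 7)/(4 - 7) × (5.3 - 10)/(4 - 10) = 0.636241
L_2(5.3) = (5.3 - 1)/(7 - 1) × (5.3 - 4)/(7 - 4) × (5.3 - 10)/(7 - 10) = 0.486537
L_3(5.3) = (5.3 - 1)/(10 - 1) × (5.3 - 4)/(10 - 4) × (5.3 - 7)/(10 - 7) = -0.058660

P(5.3) = 4×L_0(5.3) + 0×L_1(5.3) + 1×L_2(5.3) + (-7)×L_3(5.3)
P(5.3) = 0.640691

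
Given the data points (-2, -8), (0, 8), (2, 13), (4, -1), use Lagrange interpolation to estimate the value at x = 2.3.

Lagrange interpolation formula:
P(x) = Σ yᵢ × Lᵢ(x)
where Lᵢ(x) = Π_{j≠i} (x - xⱼ)/(xᵢ - xⱼ)

L_0(2.3) = (2.3 - 0)/(-2 - 0) × (2.3 - 2)/(-2 - 2) × (2.3 - 4)/(-2 - 4) = 0.024437
L_1(2.3) = (2.3 - (-2))/(0 - (-2)) × (2.3 - 2)/(0 - 2) × (2.3 - 4)/(0 - 4) = -0.137062
L_2(2.3) = (2.3 - (-2))/(2 - (-2)) × (2.3 - 0)/(2 - 0) × (2.3 - 4)/(2 - 4) = 1.050812
L_3(2.3) = (2.3 - (-2))/(4 - (-2)) × (2.3 - 0)/(4 - 0) × (2.3 - 2)/(4 - 2) = 0.061812

P(2.3) = (-8)×L_0(2.3) + 8×L_1(2.3) + 13×L_2(2.3) + (-1)×L_3(2.3)
P(2.3) = 12.306750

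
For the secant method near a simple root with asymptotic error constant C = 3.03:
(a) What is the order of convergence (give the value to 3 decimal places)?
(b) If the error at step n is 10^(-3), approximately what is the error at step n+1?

(a) Secant method has superlinear convergence with order φ = (1+√5)/2 ≈ 1.618.
    This means |e_{n+1}| ≈ C|e_n|^1.618.

(b) With |e_n| = 10^(-3) and C = 3.03:
    |e_{n+1}| ≈ 3.03 × (10^(-3))^1.618 = 3.03 × 10^(-4.85)

(a) ≈ 1.618 (golden ratio); (b) |e_{n+1}| ≈ 4.240e-05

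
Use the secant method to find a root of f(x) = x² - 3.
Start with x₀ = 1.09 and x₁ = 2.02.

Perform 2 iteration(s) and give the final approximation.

f(x) = x² - 3
x₀ = 1.09, x₁ = 2.02

Secant formula: x_{n+1} = x_n - f(x_n)(x_n - x_{n-1})/(f(x_n) - f(x_{n-1}))

Iteration 1:
  f(1.090000) = -1.811900
  f(2.020000) = 1.080400
  x_2 = 2.020000 - 1.080400×(2.020000 - 1.090000)/(1.080400 - (-1.811900))
       = 1.672605
Iteration 2:
  f(2.020000) = 1.080400
  f(1.672605) = -0.202394
  x_3 = 1.672605 - (-0.202394)×(1.672605 - 2.020000)/(-0.202394 - 1.080400)
       = 1.727415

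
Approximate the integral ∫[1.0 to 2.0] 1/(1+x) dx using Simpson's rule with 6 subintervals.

f(x) = 1/(1+x)
a = 1.0, b = 2.0, n = 6
h = (b - a)/n = 0.166667

Simpson's rule: (h/3)[f(x₀) + 4f(x₁) + 2f(x₂) + ... + f(xₙ)]

x_0 = 1.0000, f(x_0) = 0.500000, coefficient = 1
x_1 = 1.1667, f(x_1) = 0.461538, coefficient = 4
x_2 = 1.3333, f(x_2) = 0.428571, coefficient = 2
x_3 = 1.5000, f(x_3) = 0.400000, coefficient = 4
x_4 = 1.6667, f(x_4) = 0.375000, coefficient = 2
x_5 = 1.8333, f(x_5) = 0.352941, coefficient = 4
x_6 = 2.0000, f(x_6) = 0.333333, coefficient = 1

I ≈ (0.166667/3) × 7.298395 = 0.405466
Exact value: 0.405465
Error: 0.000001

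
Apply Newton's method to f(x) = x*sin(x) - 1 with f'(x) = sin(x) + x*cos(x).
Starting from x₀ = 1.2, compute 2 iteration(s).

f(x) = x*sin(x) - 1
f'(x) = sin(x) + x*cos(x)
x₀ = 1.2

Newton-Raphson formula: x_{n+1} = x_n - f(x_n)/f'(x_n)

Iteration 1:
  f(1.200000) = 0.118447
  f'(1.200000) = 1.366868
  x_1 = 1.200000 - 0.118447/1.366868 = 1.113344
Iteration 2:
  f(1.113344) = -0.001129
  f'(1.113344) = 1.388904
  x_2 = 1.113344 - (-0.001129)/1.388904 = 1.114157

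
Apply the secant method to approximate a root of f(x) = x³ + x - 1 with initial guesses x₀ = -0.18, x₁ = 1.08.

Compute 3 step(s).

f(x) = x³ + x - 1
x₀ = -0.18, x₁ = 1.08

Secant formula: x_{n+1} = x_n - f(x_n)(x_n - x_{n-1})/(f(x_n) - f(x_{n-1}))

Iteration 1:
  f(-0.180000) = -1.185832
  f(1.080000) = 1.339712
  x_2 = 1.080000 - 1.339712×(1.080000 - (-0.180000))/(1.339712 - (-1.185832))
       = 0.411614
Iteration 2:
  f(1.080000) = 1.339712
  f(0.411614) = -0.518647
  x_3 = 0.411614 - (-0.518647)×(0.411614 - 1.080000)/(-0.518647 - 1.339712)
       = 0.598153
Iteration 3:
  f(0.411614) = -0.518647
  f(0.598153) = -0.187835
  x_4 = 0.598153 - (-0.187835)×(0.598153 - 0.411614)/(-0.187835 - (-0.518647))
       = 0.704070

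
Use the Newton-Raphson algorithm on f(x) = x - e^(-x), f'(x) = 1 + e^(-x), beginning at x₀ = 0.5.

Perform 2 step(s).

f(x) = x - e^(-x)
f'(x) = 1 + e^(-x)
x₀ = 0.5

Newton-Raphson formula: x_{n+1} = x_n - f(x_n)/f'(x_n)

Iteration 1:
  f(0.500000) = -0.106531
  f'(0.500000) = 1.606531
  x_1 = 0.500000 - (-0.106531)/1.606531 = 0.566311
Iteration 2:
  f(0.566311) = -0.001305
  f'(0.566311) = 1.567616
  x_2 = 0.566311 - (-0.001305)/1.567616 = 0.567143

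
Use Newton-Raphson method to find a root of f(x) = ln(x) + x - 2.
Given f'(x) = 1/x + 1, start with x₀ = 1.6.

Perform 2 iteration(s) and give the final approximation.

f(x) = ln(x) + x - 2
f'(x) = 1/x + 1
x₀ = 1.6

Newton-Raphson formula: x_{n+1} = x_n - f(x_n)/f'(x_n)

Iteration 1:
  f(1.600000) = 0.070004
  f'(1.600000) = 1.625000
  x_1 = 1.600000 - 0.070004/1.625000 = 1.556921
Iteration 2:
  f(1.556921) = -0.000369
  f'(1.556921) = 1.642293
  x_2 = 1.556921 - (-0.000369)/1.642293 = 1.557146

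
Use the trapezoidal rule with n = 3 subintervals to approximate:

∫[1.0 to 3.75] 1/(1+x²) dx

f(x) = 1/(1+x²)
a = 1.0, b = 3.75, n = 3
h = (b - a)/n = 0.916667

Trapezoidal rule: (h/2)[f(x₀) + 2f(x₁) + 2f(x₂) + ... + f(xₙ)]

x_0 = 1.0000, f(x_0) = 0.500000, coefficient = 1
x_1 = 1.9167, f(x_1) = 0.213967, coefficient = 2
x_2 = 2.8333, f(x_2) = 0.110769, coefficient = 2
x_3 = 3.7500, f(x_3) = 0.066390, coefficient = 1

I ≈ (0.916667/2) × 1.215863 = 0.557271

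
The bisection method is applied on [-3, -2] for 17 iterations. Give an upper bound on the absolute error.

Bisection error bound: |error| ≤ (b-a)/2^n
|error| ≤ (-2 - (-3))/2^17 = 1/2^17
|error| ≤ 0.0000076294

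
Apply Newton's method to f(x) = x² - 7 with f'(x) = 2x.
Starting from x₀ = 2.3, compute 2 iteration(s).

f(x) = x² - 7
f'(x) = 2x
x₀ = 2.3

Newton-Raphson formula: x_{n+1} = x_n - f(x_n)/f'(x_n)

Iteration 1:
  f(2.300000) = -1.710000
  f'(2.300000) = 4.600000
  x_1 = 2.300000 - (-1.710000)/4.600000 = 2.671739
Iteration 2:
  f(2.671739) = 0.138190
  f'(2.671739) = 5.343478
  x_2 = 2.671739 - 0.138190/5.343478 = 2.645878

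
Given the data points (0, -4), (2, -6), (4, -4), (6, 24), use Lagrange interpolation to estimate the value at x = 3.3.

Lagrange interpolation formula:
P(x) = Σ yᵢ × Lᵢ(x)
where Lᵢ(x) = Π_{j≠i} (x - xⱼ)/(xᵢ - xⱼ)

L_0(3.3) = (3.3 - 2)/(0 - 2) × (3.3 - 4)/(0 - 4) × (3.3 - 6)/(0 - 6) = -0.051188
L_1(3.3) = (3.3 - 0)/(2 - 0) × (3.3 - 4)/(2 - 4) × (3.3 - 6)/(2 - 6) = 0.389813
L_2(3.3) = (3.3 - 0)/(4 - 0) × (3.3 - 2)/(4 - 2) × (3.3 - 6)/(4 - 6) = 0.723937
L_3(3.3) = (3.3 - 0)/(6 - 0) × (3.3 - 2)/(6 - 2) × (3.3 - 4)/(6 - 4) = -0.062563

P(3.3) = (-4)×L_0(3.3) + (-6)×L_1(3.3) + (-4)×L_2(3.3) + 24×L_3(3.3)
P(3.3) = -6.531375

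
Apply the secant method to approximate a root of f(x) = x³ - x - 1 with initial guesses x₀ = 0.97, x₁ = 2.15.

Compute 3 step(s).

f(x) = x³ - x - 1
x₀ = 0.97, x₁ = 2.15

Secant formula: x_{n+1} = x_n - f(x_n)(x_n - x_{n-1})/(f(x_n) - f(x_{n-1}))

Iteration 1:
  f(0.970000) = -1.057327
  f(2.150000) = 6.788375
  x_2 = 2.150000 - 6.788375×(2.150000 - 0.970000)/(6.788375 - (-1.057327))
       = 1.129023
Iteration 2:
  f(2.150000) = 6.788375
  f(1.129023) = -0.689866
  x_3 = 1.129023 - (-0.689866)×(1.129023 - 2.150000)/(-0.689866 - 6.788375)
       = 1.223208
Iteration 3:
  f(1.129023) = -0.689866
  f(1.223208) = -0.392999
  x_4 = 1.223208 - (-0.392999)×(1.223208 - 1.129023)/(-0.392999 - (-0.689866))
       = 1.347892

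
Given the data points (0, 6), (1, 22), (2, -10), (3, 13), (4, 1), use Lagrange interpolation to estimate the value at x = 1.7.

Lagrange interpolation formula:
P(x) = Σ yᵢ × Lᵢ(x)
where Lᵢ(x) = Π_{j≠i} (x - xⱼ)/(xᵢ - xⱼ)

L_0(1.7) = (1.7 - 1)/(0 - 1) × (1.7 - 2)/(0 - 2) × (1.7 - 3)/(0 - 3) × (1.7 - 4)/(0 - 4) = -0.026163
L_1(1.7) = (1.7 - 0)/(1 - 0) × (1.7 - 2)/(1 - 2) × (1.7 - 3)/(1 - 3) × (1.7 - 4)/(1 - 4) = 0.254150
L_2(1.7) = (1.7 - 0)/(2 - 0) × (1.7 - 1)/(2 - 1) × (1.7 - 3)/(2 - 3) × (1.7 - 4)/(2 - 4) = 0.889525
L_3(1.7) = (1.7 - 0)/(3 - 0) × (1.7 - 1)/(3 - 1) × (1.7 - 2)/(3 - 2) × (1.7 - 4)/(3 - 4) = -0.136850
L_4(1.7) = (1.7 - 0)/(4 - 0) × (1.7 - 1)/(4 - 1) × (1.7 - 2)/(4 - 2) × (1.7 - 3)/(4 - 3) = 0.019338

P(1.7) = 6×L_0(1.7) + 22×L_1(1.7) + (-10)×L_2(1.7) + 13×L_3(1.7) + 1×L_4(1.7)
P(1.7) = -5.220637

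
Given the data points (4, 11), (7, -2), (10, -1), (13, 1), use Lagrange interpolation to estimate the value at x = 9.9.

Lagrange interpolation formula:
P(x) = Σ yᵢ × Lᵢ(x)
where Lᵢ(x) = Π_{j≠i} (x - xⱼ)/(xᵢ - xⱼ)

L_0(9.9) = (9.9 - 7)/(4 - 7) × (9.9 - 10)/(4 - 10) × (9.9 - 13)/(4 - 13) = -0.005549
L_1(9.9) = (9.9 - 4)/(7 - 4) × (9.9 - 10)/(7 - 10) × (9.9 - 13)/(7 - 13) = 0.033870
L_2(9.9) = (9.9 - 4)/(10 - 4) × (9.9 - 7)/(10 - 7) × (9.9 - 13)/(10 - 13) = 0.982241
L_3(9.9) = (9.9 - 4)/(13 - 4) × (9.9 - 7)/(13 - 7) × (9.9 - 10)/(13 - 10) = -0.010562

P(9.9) = 11×L_0(9.9) + (-2)×L_1(9.9) + (-1)×L_2(9.9) + 1×L_3(9.9)
P(9.9) = -1.121586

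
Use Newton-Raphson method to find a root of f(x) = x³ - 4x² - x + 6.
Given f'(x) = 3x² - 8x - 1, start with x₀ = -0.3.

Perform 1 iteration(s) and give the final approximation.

f(x) = x³ - 4x² - x + 6
f'(x) = 3x² - 8x - 1
x₀ = -0.3

Newton-Raphson formula: x_{n+1} = x_n - f(x_n)/f'(x_n)

Iteration 1:
  f(-0.300000) = 5.913000
  f'(-0.300000) = 1.670000
  x_1 = -0.300000 - 5.913000/1.670000 = -3.840719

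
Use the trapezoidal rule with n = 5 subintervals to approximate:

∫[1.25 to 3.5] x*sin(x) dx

f(x) = x*sin(x)
a = 1.25, b = 3.5, n = 5
h = (b - a)/n = 0.450000

Trapezoidal rule: (h/2)[f(x₀) + 2f(x₁) + 2f(x₂) + ... + f(xₙ)]

x_0 = 1.2500, f(x_0) = 1.186231, coefficient = 1
x_1 = 1.7000, f(x_1) = 1.685830, coefficient = 2
x_2 = 2.1500, f(x_2) = 1.799332, coefficient = 2
x_3 = 2.6000, f(x_3) = 1.340304, coefficient = 2
x_4 = 3.0500, f(x_4) = 0.278967, coefficient = 2
x_5 = 3.5000, f(x_5) = -1.227741, coefficient = 1

I ≈ (0.450000/2) × 10.167356 = 2.287655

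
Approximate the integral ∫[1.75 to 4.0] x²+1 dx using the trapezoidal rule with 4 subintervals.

f(x) = x²+1
a = 1.75, b = 4.0, n = 4
h = (b - a)/n = 0.562500

Trapezoidal rule: (h/2)[f(x₀) + 2f(x₁) + 2f(x₂) + ... + f(xₙ)]

x_0 = 1.7500, f(x_0) = 4.062500, coefficient = 1
x_1 = 2.3125, f(x_1) = 6.347656, coefficient = 2
x_2 = 2.8750, f(x_2) = 9.265625, coefficient = 2
x_3 = 3.4375, f(x_3) = 12.816406, coefficient = 2
x_4 = 4.0000, f(x_4) = 17.000000, coefficient = 1

I ≈ (0.562500/2) × 77.921875 = 21.915527
Exact value: 21.796875
Error: 0.118652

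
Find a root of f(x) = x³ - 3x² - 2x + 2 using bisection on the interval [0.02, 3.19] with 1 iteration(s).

f(x) = x³ - 3x² - 2x + 2
Initial interval: [0.02, 3.19]

Iteration 1:
  c_1 = (0.020000 + 3.190000)/2 = 1.605000
  f(c_1) = f(1.605000) = -4.803555
  f(a) × f(c) < 0, new interval: [0.020000, 1.605000]

After 1 iteration(s), the approximation is c_1 = 1.605000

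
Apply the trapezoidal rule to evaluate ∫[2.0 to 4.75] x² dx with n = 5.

f(x) = x²
a = 2.0, b = 4.75, n = 5
h = (b - a)/n = 0.550000

Trapezoidal rule: (h/2)[f(x₀) + 2f(x₁) + 2f(x₂) + ... + f(xₙ)]

x_0 = 2.0000, f(x_0) = 4.000000, coefficient = 1
x_1 = 2.5500, f(x_1) = 6.502500, coefficient = 2
x_2 = 3.1000, f(x_2) = 9.610000, coefficient = 2
x_3 = 3.6500, f(x_3) = 13.322500, coefficient = 2
x_4 = 4.2000, f(x_4) = 17.640000, coefficient = 2
x_5 = 4.7500, f(x_5) = 22.562500, coefficient = 1

I ≈ (0.550000/2) × 120.712500 = 33.195938
Exact value: 33.057292
Error: 0.138646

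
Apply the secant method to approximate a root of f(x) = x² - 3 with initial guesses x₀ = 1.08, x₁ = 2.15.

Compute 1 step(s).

f(x) = x² - 3
x₀ = 1.08, x₁ = 2.15

Secant formula: x_{n+1} = x_n - f(x_n)(x_n - x_{n-1})/(f(x_n) - f(x_{n-1}))

Iteration 1:
  f(1.080000) = -1.833600
  f(2.150000) = 1.622500
  x_2 = 2.150000 - 1.622500×(2.150000 - 1.080000)/(1.622500 - (-1.833600))
       = 1.647678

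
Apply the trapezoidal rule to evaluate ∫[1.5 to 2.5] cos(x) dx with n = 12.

f(x) = cos(x)
a = 1.5, b = 2.5, n = 12
h = (b - a)/n = 0.083333

Trapezoidal rule: (h/2)[f(x₀) + 2f(x₁) + 2f(x₂) + ... + f(xₙ)]

x_0 = 1.5000, f(x_0) = 0.070737, coefficient = 1
x_1 = 1.5833, f(x_1) = -0.012537, coefficient = 2
x_2 = 1.6667, f(x_2) = -0.095724, coefficient = 2
x_3 = 1.7500, f(x_3) = -0.178246, coefficient = 2
x_4 = 1.8333, f(x_4) = -0.259531, coefficient = 2
x_5 = 1.9167, f(x_5) = -0.339016, coefficient = 2
x_6 = 2.0000, f(x_6) = -0.416147, coefficient = 2
x_7 = 2.0833, f(x_7) = -0.490390, coefficient = 2
x_8 = 2.1667, f(x_8) = -0.561229, coefficient = 2
x_9 = 2.2500, f(x_9) = -0.628174, coefficient = 2
x_10 = 2.3333, f(x_10) = -0.690758, coefficient = 2
x_11 = 2.4167, f(x_11) = -0.748549, coefficient = 2
x_12 = 2.5000, f(x_12) = -0.801144, coefficient = 1

I ≈ (0.083333/2) × -9.571006 = -0.398792
Exact value: -0.399023
Error: 0.000231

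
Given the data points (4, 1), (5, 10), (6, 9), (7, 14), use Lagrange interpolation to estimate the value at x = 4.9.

Lagrange interpolation formula:
P(x) = Σ yᵢ × Lᵢ(x)
where Lᵢ(x) = Π_{j≠i} (x - xⱼ)/(xᵢ - xⱼ)

L_0(4.9) = (4.9 - 5)/(4 - 5) × (4.9 - 6)/(4 - 6) × (4.9 - 7)/(4 - 7) = 0.038500
L_1(4.9) = (4.9 - 4)/(5 - 4) × (4.9 - 6)/(5 - 6) × (4.9 - 7)/(5 - 7) = 1.039500
L_2(4.9) = (4.9 - 4)/(6 - 4) × (4.9 - 5)/(6 - 5) × (4.9 - 7)/(6 - 7) = -0.094500
L_3(4.9) = (4.9 - 4)/(7 - 4) × (4.9 - 5)/(7 - 5) × (4.9 - 6)/(7 - 6) = 0.016500

P(4.9) = 1×L_0(4.9) + 10×L_1(4.9) + 9×L_2(4.9) + 14×L_3(4.9)
P(4.9) = 9.814000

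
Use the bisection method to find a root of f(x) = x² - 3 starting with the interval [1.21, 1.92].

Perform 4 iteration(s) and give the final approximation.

f(x) = x² - 3
Initial interval: [1.21, 1.92]

Iteration 1:
  c_1 = (1.210000 + 1.920000)/2 = 1.565000
  f(c_1) = f(1.565000) = -0.550775
  f(a) × f(c) ≥ 0, new interval: [1.565000, 1.920000]
Iteration 2:
  c_2 = (1.565000 + 1.920000)/2 = 1.742500
  f(c_2) = f(1.742500) = 0.036306
  f(a) × f(c) < 0, new interval: [1.565000, 1.742500]
Iteration 3:
  c_3 = (1.565000 + 1.742500)/2 = 1.653750
  f(c_3) = f(1.653750) = -0.265111
  f(a) × f(c) ≥ 0, new interval: [1.653750, 1.742500]
Iteration 4:
  c_4 = (1.653750 + 1.742500)/2 = 1.698125
  f(c_4) = f(1.698125) = -0.116371
  f(a) × f(c) ≥ 0, new interval: [1.698125, 1.742500]

After 4 iteration(s), the approximation is c_4 = 1.698125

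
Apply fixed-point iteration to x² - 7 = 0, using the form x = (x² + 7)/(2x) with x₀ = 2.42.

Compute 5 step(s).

Equation: x² - 7 = 0
Fixed-point form: x = (x² + 7)/(2x)
x₀ = 2.42

x_1 = g(2.420000) = 2.656281
x_2 = g(2.656281) = 2.645772
x_3 = g(2.645772) = 2.645751
x_4 = g(2.645751) = 2.645751
x_5 = g(2.645751) = 2.645751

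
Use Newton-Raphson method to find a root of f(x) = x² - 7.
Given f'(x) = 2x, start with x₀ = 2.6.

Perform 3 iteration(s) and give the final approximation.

f(x) = x² - 7
f'(x) = 2x
x₀ = 2.6

Newton-Raphson formula: x_{n+1} = x_n - f(x_n)/f'(x_n)

Iteration 1:
  f(2.600000) = -0.240000
  f'(2.600000) = 5.200000
  x_1 = 2.600000 - (-0.240000)/5.200000 = 2.646154
Iteration 2:
  f(2.646154) = 0.002130
  f'(2.646154) = 5.292308
  x_2 = 2.646154 - 0.002130/5.292308 = 2.645751
Iteration 3:
  f(2.645751) = 0.000000
  f'(2.645751) = 5.291503
  x_3 = 2.645751 - 0.000000/5.291503 = 2.645751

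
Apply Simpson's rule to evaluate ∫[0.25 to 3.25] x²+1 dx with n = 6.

f(x) = x²+1
a = 0.25, b = 3.25, n = 6
h = (b - a)/n = 0.500000

Simpson's rule: (h/3)[f(x₀) + 4f(x₁) + 2f(x₂) + ... + f(xₙ)]

x_0 = 0.2500, f(x_0) = 1.062500, coefficient = 1
x_1 = 0.7500, f(x_1) = 1.562500, coefficient = 4
x_2 = 1.2500, f(x_2) = 2.562500, coefficient = 2
x_3 = 1.7500, f(x_3) = 4.062500, coefficient = 4
x_4 = 2.2500, f(x_4) = 6.062500, coefficient = 2
x_5 = 2.7500, f(x_5) = 8.562500, coefficient = 4
x_6 = 3.2500, f(x_6) = 11.562500, coefficient = 1

I ≈ (0.500000/3) × 86.625000 = 14.437500
Exact value: 14.437500
Error: 0.000000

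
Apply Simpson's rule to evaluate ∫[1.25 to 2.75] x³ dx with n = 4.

f(x) = x³
a = 1.25, b = 2.75, n = 4
h = (b - a)/n = 0.375000

Simpson's rule: (h/3)[f(x₀) + 4f(x₁) + 2f(x₂) + ... + f(xₙ)]

x_0 = 1.2500, f(x_0) = 1.953125, coefficient = 1
x_1 = 1.6250, f(x_1) = 4.291016, coefficient = 4
x_2 = 2.0000, f(x_2) = 8.000000, coefficient = 2
x_3 = 2.3750, f(x_3) = 13.396484, coefficient = 4
x_4 = 2.7500, f(x_4) = 20.796875, coefficient = 1

I ≈ (0.375000/3) × 109.500000 = 13.687500
Exact value: 13.687500
Error: 0.000000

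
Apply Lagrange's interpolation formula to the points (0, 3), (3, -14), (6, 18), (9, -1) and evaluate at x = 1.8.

Lagrange interpolation formula:
P(x) = Σ yᵢ × Lᵢ(x)
where Lᵢ(x) = Π_{j≠i} (x - xⱼ)/(xᵢ - xⱼ)

L_0(1.8) = (1.8 - 3)/(0 - 3) × (1.8 - 6)/(0 - 6) × (1.8 - 9)/(0 - 9) = 0.224000
L_1(1.8) = (1.8 - 0)/(3 - 0) × (1.8 - 6)/(3 - 6) × (1.8 - 9)/(3 - 9) = 1.008000
L_2(1.8) = (1.8 - 0)/(6 - 0) × (1.8 - 3)/(6 - 3) × (1.8 - 9)/(6 - 9) = -0.288000
L_3(1.8) = (1.8 - 0)/(9 - 0) × (1.8 - 3)/(9 - 3) × (1.8 - 6)/(9 - 6) = 0.056000

P(1.8) = 3×L_0(1.8) + (-14)×L_1(1.8) + 18×L_2(1.8) + (-1)×L_3(1.8)
P(1.8) = -18.680000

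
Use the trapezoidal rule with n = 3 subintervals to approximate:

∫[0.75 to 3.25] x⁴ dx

f(x) = x⁴
a = 0.75, b = 3.25, n = 3
h = (b - a)/n = 0.833333

Trapezoidal rule: (h/2)[f(x₀) + 2f(x₁) + 2f(x₂) + ... + f(xₙ)]

x_0 = 0.7500, f(x_0) = 0.316406, coefficient = 1
x_1 = 1.5833, f(x_1) = 6.284770, coefficient = 2
x_2 = 2.4167, f(x_2) = 34.108845, coefficient = 2
x_3 = 3.2500, f(x_3) = 111.566406, coefficient = 1

I ≈ (0.833333/2) × 192.670042 = 80.279184
Exact value: 72.470703
Error: 7.808481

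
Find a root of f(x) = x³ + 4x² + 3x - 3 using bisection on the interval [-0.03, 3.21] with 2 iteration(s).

f(x) = x³ + 4x² + 3x - 3
Initial interval: [-0.03, 3.21]

Iteration 1:
  c_1 = (-0.030000 + 3.210000)/2 = 1.590000
  f(c_1) = f(1.590000) = 15.902079
  f(a) × f(c) < 0, new interval: [-0.030000, 1.590000]
Iteration 2:
  c_2 = (-0.030000 + 1.590000)/2 = 0.780000
  f(c_2) = f(0.780000) = 2.248152
  f(a) × f(c) < 0, new interval: [-0.030000, 0.780000]

After 2 iteration(s), the approximation is c_2 = 0.780000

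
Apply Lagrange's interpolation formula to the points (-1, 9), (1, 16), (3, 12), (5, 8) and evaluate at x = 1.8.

Lagrange interpolation formula:
P(x) = Σ yᵢ × Lᵢ(x)
where Lᵢ(x) = Π_{j≠i} (x - xⱼ)/(xᵢ - xⱼ)

L_0(1.8) = (1.8 - 1)/(-1 - 1) × (1.8 - 3)/(-1 - 3) × (1.8 - 5)/(-1 - 5) = -0.064000
L_1(1.8) = (1.8 - (-1))/(1 - (-1)) × (1.8 - 3)/(1 - 3) × (1.8 - 5)/(1 - 5) = 0.672000
L_2(1.8) = (1.8 - (-1))/(3 - (-1)) × (1.8 - 1)/(3 - 1) × (1.8 - 5)/(3 - 5) = 0.448000
L_3(1.8) = (1.8 - (-1))/(5 - (-1)) × (1.8 - 1)/(5 - 1) × (1.8 - 3)/(5 - 3) = -0.056000

P(1.8) = 9×L_0(1.8) + 16×L_1(1.8) + 12×L_2(1.8) + 8×L_3(1.8)
P(1.8) = 15.104000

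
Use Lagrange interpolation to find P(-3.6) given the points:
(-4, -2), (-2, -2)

Lagrange interpolation formula:
P(x) = Σ yᵢ × Lᵢ(x)
where Lᵢ(x) = Π_{j≠i} (x - xⱼ)/(xᵢ - xⱼ)

L_0(-3.6) = (-3.6 - (-2))/(-4 - (-2)) = 0.800000
L_1(-3.6) = (-3.6 - (-4))/(-2 - (-4)) = 0.200000

P(-3.6) = (-2)×L_0(-3.6) + (-2)×L_1(-3.6)
P(-3.6) = -2.000000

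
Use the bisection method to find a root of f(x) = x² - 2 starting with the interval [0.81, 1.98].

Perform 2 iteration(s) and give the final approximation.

f(x) = x² - 2
Initial interval: [0.81, 1.98]

Iteration 1:
  c_1 = (0.810000 + 1.980000)/2 = 1.395000
  f(c_1) = f(1.395000) = -0.053975
  f(a) × f(c) ≥ 0, new interval: [1.395000, 1.980000]
Iteration 2:
  c_2 = (1.395000 + 1.980000)/2 = 1.687500
  f(c_2) = f(1.687500) = 0.847656
  f(a) × f(c) < 0, new interval: [1.395000, 1.687500]

After 2 iteration(s), the approximation is c_2 = 1.687500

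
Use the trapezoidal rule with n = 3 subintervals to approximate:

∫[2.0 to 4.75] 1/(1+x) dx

f(x) = 1/(1+x)
a = 2.0, b = 4.75, n = 3
h = (b - a)/n = 0.916667

Trapezoidal rule: (h/2)[f(x₀) + 2f(x₁) + 2f(x₂) + ... + f(xₙ)]

x_0 = 2.0000, f(x_0) = 0.333333, coefficient = 1
x_1 = 2.9167, f(x_1) = 0.255319, coefficient = 2
x_2 = 3.8333, f(x_2) = 0.206897, coefficient = 2
x_3 = 4.7500, f(x_3) = 0.173913, coefficient = 1

I ≈ (0.916667/2) × 1.431678 = 0.656186
Exact value: 0.650588
Error: 0.005598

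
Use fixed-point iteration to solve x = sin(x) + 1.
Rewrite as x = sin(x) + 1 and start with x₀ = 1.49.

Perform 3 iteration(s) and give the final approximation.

Equation: x = sin(x) + 1
Fixed-point form: x = sin(x) + 1
x₀ = 1.49

x_1 = g(1.490000) = 1.996738
x_2 = g(1.996738) = 1.910650
x_3 = g(1.910650) = 1.942803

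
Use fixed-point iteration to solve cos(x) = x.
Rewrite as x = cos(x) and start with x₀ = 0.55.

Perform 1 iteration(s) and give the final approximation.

Equation: cos(x) = x
Fixed-point form: x = cos(x)
x₀ = 0.55

x_1 = g(0.550000) = 0.852525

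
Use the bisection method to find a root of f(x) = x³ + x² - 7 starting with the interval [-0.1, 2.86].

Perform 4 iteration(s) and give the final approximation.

f(x) = x³ + x² - 7
Initial interval: [-0.1, 2.86]

Iteration 1:
  c_1 = (-0.100000 + 2.860000)/2 = 1.380000
  f(c_1) = f(1.380000) = -2.467528
  f(a) × f(c) ≥ 0, new interval: [1.380000, 2.860000]
Iteration 2:
  c_2 = (1.380000 + 2.860000)/2 = 2.120000
  f(c_2) = f(2.120000) = 7.022528
  f(a) × f(c) < 0, new interval: [1.380000, 2.120000]
Iteration 3:
  c_3 = (1.380000 + 2.120000)/2 = 1.750000
  f(c_3) = f(1.750000) = 1.421875
  f(a) × f(c) < 0, new interval: [1.380000, 1.750000]
Iteration 4:
  c_4 = (1.380000 + 1.750000)/2 = 1.565000
  f(c_4) = f(1.565000) = -0.717738
  f(a) × f(c) ≥ 0, new interval: [1.565000, 1.750000]

After 4 iteration(s), the approximation is c_4 = 1.565000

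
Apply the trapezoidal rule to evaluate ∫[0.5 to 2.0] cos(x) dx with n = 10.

f(x) = cos(x)
a = 0.5, b = 2.0, n = 10
h = (b - a)/n = 0.150000

Trapezoidal rule: (h/2)[f(x₀) + 2f(x₁) + 2f(x₂) + ... + f(xₙ)]

x_0 = 0.5000, f(x_0) = 0.877583, coefficient = 1
x_1 = 0.6500, f(x_1) = 0.796084, coefficient = 2
x_2 = 0.8000, f(x_2) = 0.696707, coefficient = 2
x_3 = 0.9500, f(x_3) = 0.581683, coefficient = 2
x_4 = 1.1000, f(x_4) = 0.453596, coefficient = 2
x_5 = 1.2500, f(x_5) = 0.315322, coefficient = 2
x_6 = 1.4000, f(x_6) = 0.169967, coefficient = 2
x_7 = 1.5500, f(x_7) = 0.020795, coefficient = 2
x_8 = 1.7000, f(x_8) = -0.128844, coefficient = 2
x_9 = 1.8500, f(x_9) = -0.275590, coefficient = 2
x_10 = 2.0000, f(x_10) = -0.416147, coefficient = 1

I ≈ (0.150000/2) × 5.720874 = 0.429066
Exact value: 0.429872
Error: 0.000806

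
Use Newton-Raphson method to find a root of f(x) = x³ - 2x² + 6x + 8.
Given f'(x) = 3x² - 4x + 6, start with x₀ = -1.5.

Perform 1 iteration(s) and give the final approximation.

f(x) = x³ - 2x² + 6x + 8
f'(x) = 3x² - 4x + 6
x₀ = -1.5

Newton-Raphson formula: x_{n+1} = x_n - f(x_n)/f'(x_n)

Iteration 1:
  f(-1.500000) = -8.875000
  f'(-1.500000) = 18.750000
  x_1 = -1.500000 - (-8.875000)/18.750000 = -1.026667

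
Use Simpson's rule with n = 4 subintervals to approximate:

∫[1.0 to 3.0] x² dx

f(x) = x²
a = 1.0, b = 3.0, n = 4
h = (b - a)/n = 0.500000

Simpson's rule: (h/3)[f(x₀) + 4f(x₁) + 2f(x₂) + ... + f(xₙ)]

x_0 = 1.0000, f(x_0) = 1.000000, coefficient = 1
x_1 = 1.5000, f(x_1) = 2.250000, coefficient = 4
x_2 = 2.0000, f(x_2) = 4.000000, coefficient = 2
x_3 = 2.5000, f(x_3) = 6.250000, coefficient = 4
x_4 = 3.0000, f(x_4) = 9.000000, coefficient = 1

I ≈ (0.500000/3) × 52.000000 = 8.666667
Exact value: 8.666667
Error: 0.000000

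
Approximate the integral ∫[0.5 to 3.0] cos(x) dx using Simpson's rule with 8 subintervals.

f(x) = cos(x)
a = 0.5, b = 3.0, n = 8
h = (b - a)/n = 0.312500

Simpson's rule: (h/3)[f(x₀) + 4f(x₁) + 2f(x₂) + ... + f(xₙ)]

x_0 = 0.5000, f(x_0) = 0.877583, coefficient = 1
x_1 = 0.8125, f(x_1) = 0.687686, coefficient = 4
x_2 = 1.1250, f(x_2) = 0.431177, coefficient = 2
x_3 = 1.4375, f(x_3) = 0.132902, coefficient = 4
x_4 = 1.7500, f(x_4) = -0.178246, coefficient = 2
x_5 = 2.0625, f(x_5) = -0.472128, coefficient = 4
x_6 = 2.3750, f(x_6) = -0.720278, coefficient = 2
x_7 = 2.6875, f(x_7) = -0.898659, coefficient = 4
x_8 = 3.0000, f(x_8) = -0.989992, coefficient = 1

I ≈ (0.312500/3) × -3.247907 = -0.338324
Exact value: -0.338306
Error: 0.000018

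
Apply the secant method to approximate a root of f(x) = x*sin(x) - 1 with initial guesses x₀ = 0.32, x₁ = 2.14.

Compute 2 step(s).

f(x) = x*sin(x) - 1
x₀ = 0.32, x₁ = 2.14

Secant formula: x_{n+1} = x_n - f(x_n)(x_n - x_{n-1})/(f(x_n) - f(x_{n-1}))

Iteration 1:
  f(0.320000) = -0.899339
  f(2.140000) = 0.802587
  x_2 = 2.140000 - 0.802587×(2.140000 - 0.320000)/(0.802587 - (-0.899339))
       = 1.281732
Iteration 2:
  f(2.140000) = 0.802587
  f(1.281732) = 0.228554
  x_3 = 1.281732 - 0.228554×(1.281732 - 2.140000)/(0.228554 - 0.802587)
       = 0.940008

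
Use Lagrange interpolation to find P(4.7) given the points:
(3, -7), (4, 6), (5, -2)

Lagrange interpolation formula:
P(x) = Σ yᵢ × Lᵢ(x)
where Lᵢ(x) = Π_{j≠i} (x - xⱼ)/(xᵢ - xⱼ)

L_0(4.7) = (4.7 - 4)/(3 - 4) × (4.7 - 5)/(3 - 5) = -0.105000
L_1(4.7) = (4.7 - 3)/(4 - 3) × (4.7 - 5)/(4 - 5) = 0.510000
L_2(4.7) = (4.7 - 3)/(5 - 3) × (4.7 - 4)/(5 - 4) = 0.595000

P(4.7) = (-7)×L_0(4.7) + 6×L_1(4.7) + (-2)×L_2(4.7)
P(4.7) = 2.605000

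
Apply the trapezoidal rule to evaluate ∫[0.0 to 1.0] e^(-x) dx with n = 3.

f(x) = e^(-x)
a = 0.0, b = 1.0, n = 3
h = (b - a)/n = 0.333333

Trapezoidal rule: (h/2)[f(x₀) + 2f(x₁) + 2f(x₂) + ... + f(xₙ)]

x_0 = 0.0000, f(x_0) = 1.000000, coefficient = 1
x_1 = 0.3333, f(x_1) = 0.716531, coefficient = 2
x_2 = 0.6667, f(x_2) = 0.513417, coefficient = 2
x_3 = 1.0000, f(x_3) = 0.367879, coefficient = 1

I ≈ (0.333333/2) × 3.827776 = 0.637963
Exact value: 0.632121
Error: 0.005842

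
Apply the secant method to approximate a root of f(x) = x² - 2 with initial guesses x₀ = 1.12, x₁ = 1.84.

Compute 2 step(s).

f(x) = x² - 2
x₀ = 1.12, x₁ = 1.84

Secant formula: x_{n+1} = x_n - f(x_n)(x_n - x_{n-1})/(f(x_n) - f(x_{n-1}))

Iteration 1:
  f(1.120000) = -0.745600
  f(1.840000) = 1.385600
  x_2 = 1.840000 - 1.385600×(1.840000 - 1.120000)/(1.385600 - (-0.745600))
       = 1.371892
Iteration 2:
  f(1.840000) = 1.385600
  f(1.371892) = -0.117913
  x_3 = 1.371892 - (-0.117913)×(1.371892 - 1.840000)/(-0.117913 - 1.385600)
       = 1.408603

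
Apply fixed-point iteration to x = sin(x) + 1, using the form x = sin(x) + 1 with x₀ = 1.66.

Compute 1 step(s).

Equation: x = sin(x) + 1
Fixed-point form: x = sin(x) + 1
x₀ = 1.66

x_1 = g(1.660000) = 1.996024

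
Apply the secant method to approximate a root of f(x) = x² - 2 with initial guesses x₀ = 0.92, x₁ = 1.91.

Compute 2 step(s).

f(x) = x² - 2
x₀ = 0.92, x₁ = 1.91

Secant formula: x_{n+1} = x_n - f(x_n)(x_n - x_{n-1})/(f(x_n) - f(x_{n-1}))

Iteration 1:
  f(0.920000) = -1.153600
  f(1.910000) = 1.648100
  x_2 = 1.910000 - 1.648100×(1.910000 - 0.920000)/(1.648100 - (-1.153600))
       = 1.327633
Iteration 2:
  f(1.910000) = 1.648100
  f(1.327633) = -0.237392
  x_3 = 1.327633 - (-0.237392)×(1.327633 - 1.910000)/(-0.237392 - 1.648100)
       = 1.400955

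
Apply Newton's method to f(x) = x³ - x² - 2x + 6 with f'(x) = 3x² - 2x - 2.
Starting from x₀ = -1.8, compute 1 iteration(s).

f(x) = x³ - x² - 2x + 6
f'(x) = 3x² - 2x - 2
x₀ = -1.8

Newton-Raphson formula: x_{n+1} = x_n - f(x_n)/f'(x_n)

Iteration 1:
  f(-1.800000) = 0.528000
  f'(-1.800000) = 11.320000
  x_1 = -1.800000 - 0.528000/11.320000 = -1.846643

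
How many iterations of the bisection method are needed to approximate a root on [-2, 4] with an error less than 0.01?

We need (b-a)/2^n ≤ 0.01
(4 - (-2))/2^n ≤ 0.01
6/2^n ≤ 0.01
2^n ≥ 600
n ≥ log₂(600) = 9.23
n ≥ 10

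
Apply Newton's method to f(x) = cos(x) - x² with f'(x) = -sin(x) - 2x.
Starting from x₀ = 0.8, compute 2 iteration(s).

f(x) = cos(x) - x²
f'(x) = -sin(x) - 2x
x₀ = 0.8

Newton-Raphson formula: x_{n+1} = x_n - f(x_n)/f'(x_n)

Iteration 1:
  f(0.800000) = 0.056707
  f'(0.800000) = -2.317356
  x_1 = 0.800000 - 0.056707/(-2.317356) = 0.824470
Iteration 2:
  f(0.824470) = -0.000806
  f'(0.824470) = -2.383129
  x_2 = 0.824470 - (-0.000806)/(-2.383129) = 0.824132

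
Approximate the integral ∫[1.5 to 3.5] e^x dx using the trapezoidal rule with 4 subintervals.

f(x) = e^x
a = 1.5, b = 3.5, n = 4
h = (b - a)/n = 0.500000

Trapezoidal rule: (h/2)[f(x₀) + 2f(x₁) + 2f(x₂) + ... + f(xₙ)]

x_0 = 1.5000, f(x_0) = 4.481689, coefficient = 1
x_1 = 2.0000, f(x_1) = 7.389056, coefficient = 2
x_2 = 2.5000, f(x_2) = 12.182494, coefficient = 2
x_3 = 3.0000, f(x_3) = 20.085537, coefficient = 2
x_4 = 3.5000, f(x_4) = 33.115452, coefficient = 1

I ≈ (0.500000/2) × 116.911315 = 29.227829
Exact value: 28.633763
Error: 0.594066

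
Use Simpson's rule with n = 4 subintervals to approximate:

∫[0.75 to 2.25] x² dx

f(x) = x²
a = 0.75, b = 2.25, n = 4
h = (b - a)/n = 0.375000

Simpson's rule: (h/3)[f(x₀) + 4f(x₁) + 2f(x₂) + ... + f(xₙ)]

x_0 = 0.7500, f(x_0) = 0.562500, coefficient = 1
x_1 = 1.1250, f(x_1) = 1.265625, coefficient = 4
x_2 = 1.5000, f(x_2) = 2.250000, coefficient = 2
x_3 = 1.8750, f(x_3) = 3.515625, coefficient = 4
x_4 = 2.2500, f(x_4) = 5.062500, coefficient = 1

I ≈ (0.375000/3) × 29.250000 = 3.656250
Exact value: 3.656250
Error: 0.000000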